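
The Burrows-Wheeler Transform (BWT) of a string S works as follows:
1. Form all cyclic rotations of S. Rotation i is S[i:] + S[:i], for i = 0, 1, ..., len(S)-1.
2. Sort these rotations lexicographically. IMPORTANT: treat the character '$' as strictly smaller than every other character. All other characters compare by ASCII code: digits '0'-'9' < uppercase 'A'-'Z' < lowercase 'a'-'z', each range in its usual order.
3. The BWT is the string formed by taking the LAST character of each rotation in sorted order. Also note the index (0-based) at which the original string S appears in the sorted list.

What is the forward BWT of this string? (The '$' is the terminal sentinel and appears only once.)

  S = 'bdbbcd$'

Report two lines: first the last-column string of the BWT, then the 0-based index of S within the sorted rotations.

Answer: ddb$bcb
3

Derivation:
All 7 rotations (rotation i = S[i:]+S[:i]):
  rot[0] = bdbbcd$
  rot[1] = dbbcd$b
  rot[2] = bbcd$bd
  rot[3] = bcd$bdb
  rot[4] = cd$bdbb
  rot[5] = d$bdbbc
  rot[6] = $bdbbcd
Sorted (with $ < everything):
  sorted[0] = $bdbbcd  (last char: 'd')
  sorted[1] = bbcd$bd  (last char: 'd')
  sorted[2] = bcd$bdb  (last char: 'b')
  sorted[3] = bdbbcd$  (last char: '$')
  sorted[4] = cd$bdbb  (last char: 'b')
  sorted[5] = d$bdbbc  (last char: 'c')
  sorted[6] = dbbcd$b  (last char: 'b')
Last column: ddb$bcb
Original string S is at sorted index 3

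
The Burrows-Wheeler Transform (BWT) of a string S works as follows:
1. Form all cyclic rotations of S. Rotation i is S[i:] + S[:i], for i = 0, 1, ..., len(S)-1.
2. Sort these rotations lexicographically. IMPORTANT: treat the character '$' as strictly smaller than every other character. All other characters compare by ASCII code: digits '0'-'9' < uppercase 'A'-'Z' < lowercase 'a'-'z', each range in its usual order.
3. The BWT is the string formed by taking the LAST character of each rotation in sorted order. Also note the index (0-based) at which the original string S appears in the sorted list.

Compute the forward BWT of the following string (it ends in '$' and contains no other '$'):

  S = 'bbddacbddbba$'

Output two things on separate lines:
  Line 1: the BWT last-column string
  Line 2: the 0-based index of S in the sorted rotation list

Answer: abdbd$bcaddbb
5

Derivation:
All 13 rotations (rotation i = S[i:]+S[:i]):
  rot[0] = bbddacbddbba$
  rot[1] = bddacbddbba$b
  rot[2] = ddacbddbba$bb
  rot[3] = dacbddbba$bbd
  rot[4] = acbddbba$bbdd
  rot[5] = cbddbba$bbdda
  rot[6] = bddbba$bbddac
  rot[7] = ddbba$bbddacb
  rot[8] = dbba$bbddacbd
  rot[9] = bba$bbddacbdd
  rot[10] = ba$bbddacbddb
  rot[11] = a$bbddacbddbb
  rot[12] = $bbddacbddbba
Sorted (with $ < everything):
  sorted[0] = $bbddacbddbba  (last char: 'a')
  sorted[1] = a$bbddacbddbb  (last char: 'b')
  sorted[2] = acbddbba$bbdd  (last char: 'd')
  sorted[3] = ba$bbddacbddb  (last char: 'b')
  sorted[4] = bba$bbddacbdd  (last char: 'd')
  sorted[5] = bbddacbddbba$  (last char: '$')
  sorted[6] = bddacbddbba$b  (last char: 'b')
  sorted[7] = bddbba$bbddac  (last char: 'c')
  sorted[8] = cbddbba$bbdda  (last char: 'a')
  sorted[9] = dacbddbba$bbd  (last char: 'd')
  sorted[10] = dbba$bbddacbd  (last char: 'd')
  sorted[11] = ddacbddbba$bb  (last char: 'b')
  sorted[12] = ddbba$bbddacb  (last char: 'b')
Last column: abdbd$bcaddbb
Original string S is at sorted index 5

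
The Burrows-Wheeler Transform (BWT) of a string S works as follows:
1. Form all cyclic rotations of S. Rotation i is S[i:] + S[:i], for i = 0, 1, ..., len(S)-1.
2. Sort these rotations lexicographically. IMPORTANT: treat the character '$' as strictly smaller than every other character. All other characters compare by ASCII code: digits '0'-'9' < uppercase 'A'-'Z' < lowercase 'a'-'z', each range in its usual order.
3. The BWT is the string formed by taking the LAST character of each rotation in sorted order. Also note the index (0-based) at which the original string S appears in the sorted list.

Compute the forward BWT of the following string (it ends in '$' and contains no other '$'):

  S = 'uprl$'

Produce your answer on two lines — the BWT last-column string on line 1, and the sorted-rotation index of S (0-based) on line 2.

All 5 rotations (rotation i = S[i:]+S[:i]):
  rot[0] = uprl$
  rot[1] = prl$u
  rot[2] = rl$up
  rot[3] = l$upr
  rot[4] = $uprl
Sorted (with $ < everything):
  sorted[0] = $uprl  (last char: 'l')
  sorted[1] = l$upr  (last char: 'r')
  sorted[2] = prl$u  (last char: 'u')
  sorted[3] = rl$up  (last char: 'p')
  sorted[4] = uprl$  (last char: '$')
Last column: lrup$
Original string S is at sorted index 4

Answer: lrup$
4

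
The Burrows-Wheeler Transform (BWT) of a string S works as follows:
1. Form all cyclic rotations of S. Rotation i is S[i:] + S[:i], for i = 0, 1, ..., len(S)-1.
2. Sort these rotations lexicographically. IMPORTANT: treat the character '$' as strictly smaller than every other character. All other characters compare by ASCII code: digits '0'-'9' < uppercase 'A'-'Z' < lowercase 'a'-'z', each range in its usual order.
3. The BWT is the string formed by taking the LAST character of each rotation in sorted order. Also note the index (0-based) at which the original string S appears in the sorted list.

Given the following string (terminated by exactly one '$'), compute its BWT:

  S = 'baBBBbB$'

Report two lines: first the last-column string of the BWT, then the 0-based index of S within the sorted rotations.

All 8 rotations (rotation i = S[i:]+S[:i]):
  rot[0] = baBBBbB$
  rot[1] = aBBBbB$b
  rot[2] = BBBbB$ba
  rot[3] = BBbB$baB
  rot[4] = BbB$baBB
  rot[5] = bB$baBBB
  rot[6] = B$baBBBb
  rot[7] = $baBBBbB
Sorted (with $ < everything):
  sorted[0] = $baBBBbB  (last char: 'B')
  sorted[1] = B$baBBBb  (last char: 'b')
  sorted[2] = BBBbB$ba  (last char: 'a')
  sorted[3] = BBbB$baB  (last char: 'B')
  sorted[4] = BbB$baBB  (last char: 'B')
  sorted[5] = aBBBbB$b  (last char: 'b')
  sorted[6] = bB$baBBB  (last char: 'B')
  sorted[7] = baBBBbB$  (last char: '$')
Last column: BbaBBbB$
Original string S is at sorted index 7

Answer: BbaBBbB$
7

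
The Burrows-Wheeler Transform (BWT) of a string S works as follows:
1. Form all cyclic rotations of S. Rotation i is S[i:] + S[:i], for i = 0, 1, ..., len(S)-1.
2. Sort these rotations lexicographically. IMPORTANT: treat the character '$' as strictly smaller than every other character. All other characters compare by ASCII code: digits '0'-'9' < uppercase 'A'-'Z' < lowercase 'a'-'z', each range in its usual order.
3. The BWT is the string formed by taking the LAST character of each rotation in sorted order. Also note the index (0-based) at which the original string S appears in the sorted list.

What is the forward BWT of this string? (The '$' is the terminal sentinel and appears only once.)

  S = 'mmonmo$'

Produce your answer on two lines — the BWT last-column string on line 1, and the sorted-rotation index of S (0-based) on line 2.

All 7 rotations (rotation i = S[i:]+S[:i]):
  rot[0] = mmonmo$
  rot[1] = monmo$m
  rot[2] = onmo$mm
  rot[3] = nmo$mmo
  rot[4] = mo$mmon
  rot[5] = o$mmonm
  rot[6] = $mmonmo
Sorted (with $ < everything):
  sorted[0] = $mmonmo  (last char: 'o')
  sorted[1] = mmonmo$  (last char: '$')
  sorted[2] = mo$mmon  (last char: 'n')
  sorted[3] = monmo$m  (last char: 'm')
  sorted[4] = nmo$mmo  (last char: 'o')
  sorted[5] = o$mmonm  (last char: 'm')
  sorted[6] = onmo$mm  (last char: 'm')
Last column: o$nmomm
Original string S is at sorted index 1

Answer: o$nmomm
1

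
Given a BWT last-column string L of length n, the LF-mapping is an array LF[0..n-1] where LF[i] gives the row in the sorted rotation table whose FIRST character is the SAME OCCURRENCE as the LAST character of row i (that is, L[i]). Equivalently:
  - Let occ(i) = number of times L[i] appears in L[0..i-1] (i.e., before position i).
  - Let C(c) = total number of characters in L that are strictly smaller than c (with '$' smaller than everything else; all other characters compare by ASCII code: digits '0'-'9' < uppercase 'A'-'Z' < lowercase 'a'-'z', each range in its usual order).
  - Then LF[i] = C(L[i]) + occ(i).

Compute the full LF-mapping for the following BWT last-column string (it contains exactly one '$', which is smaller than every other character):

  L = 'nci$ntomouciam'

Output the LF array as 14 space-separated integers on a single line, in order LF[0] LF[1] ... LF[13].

Answer: 8 2 4 0 9 12 10 6 11 13 3 5 1 7

Derivation:
Char counts: '$':1, 'a':1, 'c':2, 'i':2, 'm':2, 'n':2, 'o':2, 't':1, 'u':1
C (first-col start): C('$')=0, C('a')=1, C('c')=2, C('i')=4, C('m')=6, C('n')=8, C('o')=10, C('t')=12, C('u')=13
L[0]='n': occ=0, LF[0]=C('n')+0=8+0=8
L[1]='c': occ=0, LF[1]=C('c')+0=2+0=2
L[2]='i': occ=0, LF[2]=C('i')+0=4+0=4
L[3]='$': occ=0, LF[3]=C('$')+0=0+0=0
L[4]='n': occ=1, LF[4]=C('n')+1=8+1=9
L[5]='t': occ=0, LF[5]=C('t')+0=12+0=12
L[6]='o': occ=0, LF[6]=C('o')+0=10+0=10
L[7]='m': occ=0, LF[7]=C('m')+0=6+0=6
L[8]='o': occ=1, LF[8]=C('o')+1=10+1=11
L[9]='u': occ=0, LF[9]=C('u')+0=13+0=13
L[10]='c': occ=1, LF[10]=C('c')+1=2+1=3
L[11]='i': occ=1, LF[11]=C('i')+1=4+1=5
L[12]='a': occ=0, LF[12]=C('a')+0=1+0=1
L[13]='m': occ=1, LF[13]=C('m')+1=6+1=7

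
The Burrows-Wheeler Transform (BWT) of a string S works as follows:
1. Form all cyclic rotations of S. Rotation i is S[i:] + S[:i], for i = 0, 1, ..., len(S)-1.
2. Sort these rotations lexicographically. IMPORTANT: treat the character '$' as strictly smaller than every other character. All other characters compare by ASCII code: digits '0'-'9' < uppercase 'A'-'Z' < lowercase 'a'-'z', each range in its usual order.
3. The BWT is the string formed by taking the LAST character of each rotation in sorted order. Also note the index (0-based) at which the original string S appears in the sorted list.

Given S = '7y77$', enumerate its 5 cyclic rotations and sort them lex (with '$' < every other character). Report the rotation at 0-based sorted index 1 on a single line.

All 5 rotations (rotation i = S[i:]+S[:i]):
  rot[0] = 7y77$
  rot[1] = y77$7
  rot[2] = 77$7y
  rot[3] = 7$7y7
  rot[4] = $7y77
Sorted (with $ < everything):
  sorted[0] = $7y77
  sorted[1] = 7$7y7
  sorted[2] = 77$7y
  sorted[3] = 7y77$
  sorted[4] = y77$7
sorted[1] = 7$7y7

Answer: 7$7y7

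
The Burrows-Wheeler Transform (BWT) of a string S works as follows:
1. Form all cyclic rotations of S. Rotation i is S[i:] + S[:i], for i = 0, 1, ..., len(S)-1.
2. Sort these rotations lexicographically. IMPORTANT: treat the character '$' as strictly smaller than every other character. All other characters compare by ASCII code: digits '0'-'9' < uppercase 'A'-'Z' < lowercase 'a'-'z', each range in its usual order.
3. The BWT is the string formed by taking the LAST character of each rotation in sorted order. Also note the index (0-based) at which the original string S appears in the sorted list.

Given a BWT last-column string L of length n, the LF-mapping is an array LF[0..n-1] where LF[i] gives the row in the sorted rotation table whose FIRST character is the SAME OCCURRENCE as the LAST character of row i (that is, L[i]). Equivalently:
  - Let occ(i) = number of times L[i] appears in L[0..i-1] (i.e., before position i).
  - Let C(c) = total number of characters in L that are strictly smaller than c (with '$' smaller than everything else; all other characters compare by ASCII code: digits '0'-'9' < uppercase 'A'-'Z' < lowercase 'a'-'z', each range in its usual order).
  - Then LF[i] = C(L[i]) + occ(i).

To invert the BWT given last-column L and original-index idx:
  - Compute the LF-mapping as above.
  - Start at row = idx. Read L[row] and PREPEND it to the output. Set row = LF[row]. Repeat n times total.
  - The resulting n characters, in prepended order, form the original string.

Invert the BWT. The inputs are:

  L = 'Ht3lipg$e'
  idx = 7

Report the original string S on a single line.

LF mapping: 2 8 1 6 5 7 4 0 3
Walk LF starting at row 7, prepending L[row]:
  step 1: row=7, L[7]='$', prepend. Next row=LF[7]=0
  step 2: row=0, L[0]='H', prepend. Next row=LF[0]=2
  step 3: row=2, L[2]='3', prepend. Next row=LF[2]=1
  step 4: row=1, L[1]='t', prepend. Next row=LF[1]=8
  step 5: row=8, L[8]='e', prepend. Next row=LF[8]=3
  step 6: row=3, L[3]='l', prepend. Next row=LF[3]=6
  step 7: row=6, L[6]='g', prepend. Next row=LF[6]=4
  step 8: row=4, L[4]='i', prepend. Next row=LF[4]=5
  step 9: row=5, L[5]='p', prepend. Next row=LF[5]=7
Reversed output: piglet3H$

Answer: piglet3H$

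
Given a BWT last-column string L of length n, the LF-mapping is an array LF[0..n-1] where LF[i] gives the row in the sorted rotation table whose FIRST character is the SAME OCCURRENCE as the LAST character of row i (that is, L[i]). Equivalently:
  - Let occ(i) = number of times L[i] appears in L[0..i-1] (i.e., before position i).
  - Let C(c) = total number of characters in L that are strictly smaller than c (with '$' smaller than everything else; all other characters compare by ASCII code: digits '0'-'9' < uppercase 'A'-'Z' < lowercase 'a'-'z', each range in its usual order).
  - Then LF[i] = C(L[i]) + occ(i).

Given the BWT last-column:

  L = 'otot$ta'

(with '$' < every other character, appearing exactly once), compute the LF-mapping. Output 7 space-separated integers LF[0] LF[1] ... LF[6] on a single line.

Answer: 2 4 3 5 0 6 1

Derivation:
Char counts: '$':1, 'a':1, 'o':2, 't':3
C (first-col start): C('$')=0, C('a')=1, C('o')=2, C('t')=4
L[0]='o': occ=0, LF[0]=C('o')+0=2+0=2
L[1]='t': occ=0, LF[1]=C('t')+0=4+0=4
L[2]='o': occ=1, LF[2]=C('o')+1=2+1=3
L[3]='t': occ=1, LF[3]=C('t')+1=4+1=5
L[4]='$': occ=0, LF[4]=C('$')+0=0+0=0
L[5]='t': occ=2, LF[5]=C('t')+2=4+2=6
L[6]='a': occ=0, LF[6]=C('a')+0=1+0=1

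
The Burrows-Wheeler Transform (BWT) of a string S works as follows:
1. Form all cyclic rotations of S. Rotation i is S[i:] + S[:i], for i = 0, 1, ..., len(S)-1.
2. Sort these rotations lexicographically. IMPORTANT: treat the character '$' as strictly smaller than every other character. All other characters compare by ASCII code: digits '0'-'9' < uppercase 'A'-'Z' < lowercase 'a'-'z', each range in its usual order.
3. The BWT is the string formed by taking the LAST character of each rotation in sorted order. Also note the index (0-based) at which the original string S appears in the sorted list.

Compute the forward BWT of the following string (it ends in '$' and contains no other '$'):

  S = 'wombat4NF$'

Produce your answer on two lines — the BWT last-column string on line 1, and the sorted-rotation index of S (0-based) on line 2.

All 10 rotations (rotation i = S[i:]+S[:i]):
  rot[0] = wombat4NF$
  rot[1] = ombat4NF$w
  rot[2] = mbat4NF$wo
  rot[3] = bat4NF$wom
  rot[4] = at4NF$womb
  rot[5] = t4NF$womba
  rot[6] = 4NF$wombat
  rot[7] = NF$wombat4
  rot[8] = F$wombat4N
  rot[9] = $wombat4NF
Sorted (with $ < everything):
  sorted[0] = $wombat4NF  (last char: 'F')
  sorted[1] = 4NF$wombat  (last char: 't')
  sorted[2] = F$wombat4N  (last char: 'N')
  sorted[3] = NF$wombat4  (last char: '4')
  sorted[4] = at4NF$womb  (last char: 'b')
  sorted[5] = bat4NF$wom  (last char: 'm')
  sorted[6] = mbat4NF$wo  (last char: 'o')
  sorted[7] = ombat4NF$w  (last char: 'w')
  sorted[8] = t4NF$womba  (last char: 'a')
  sorted[9] = wombat4NF$  (last char: '$')
Last column: FtN4bmowa$
Original string S is at sorted index 9

Answer: FtN4bmowa$
9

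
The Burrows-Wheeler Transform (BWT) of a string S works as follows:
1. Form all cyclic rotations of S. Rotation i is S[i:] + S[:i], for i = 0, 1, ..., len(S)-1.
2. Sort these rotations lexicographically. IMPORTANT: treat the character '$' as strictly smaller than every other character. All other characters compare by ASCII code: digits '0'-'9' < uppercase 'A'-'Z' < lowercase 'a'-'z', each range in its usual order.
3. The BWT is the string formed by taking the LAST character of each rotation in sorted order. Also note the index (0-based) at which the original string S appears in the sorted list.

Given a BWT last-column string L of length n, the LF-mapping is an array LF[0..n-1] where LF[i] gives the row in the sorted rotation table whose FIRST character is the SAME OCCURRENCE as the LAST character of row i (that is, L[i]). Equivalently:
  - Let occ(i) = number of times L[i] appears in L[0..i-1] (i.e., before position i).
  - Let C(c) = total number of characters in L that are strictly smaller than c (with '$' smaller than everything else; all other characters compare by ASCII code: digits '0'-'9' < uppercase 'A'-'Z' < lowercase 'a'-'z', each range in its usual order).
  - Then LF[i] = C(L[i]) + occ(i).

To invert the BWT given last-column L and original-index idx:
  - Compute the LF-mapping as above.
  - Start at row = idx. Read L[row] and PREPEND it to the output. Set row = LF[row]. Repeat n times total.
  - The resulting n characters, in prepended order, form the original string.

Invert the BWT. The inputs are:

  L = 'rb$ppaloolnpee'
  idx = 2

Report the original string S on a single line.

LF mapping: 13 2 0 10 11 1 5 8 9 6 7 12 3 4
Walk LF starting at row 2, prepending L[row]:
  step 1: row=2, L[2]='$', prepend. Next row=LF[2]=0
  step 2: row=0, L[0]='r', prepend. Next row=LF[0]=13
  step 3: row=13, L[13]='e', prepend. Next row=LF[13]=4
  step 4: row=4, L[4]='p', prepend. Next row=LF[4]=11
  step 5: row=11, L[11]='p', prepend. Next row=LF[11]=12
  step 6: row=12, L[12]='e', prepend. Next row=LF[12]=3
  step 7: row=3, L[3]='p', prepend. Next row=LF[3]=10
  step 8: row=10, L[10]='n', prepend. Next row=LF[10]=7
  step 9: row=7, L[7]='o', prepend. Next row=LF[7]=8
  step 10: row=8, L[8]='o', prepend. Next row=LF[8]=9
  step 11: row=9, L[9]='l', prepend. Next row=LF[9]=6
  step 12: row=6, L[6]='l', prepend. Next row=LF[6]=5
  step 13: row=5, L[5]='a', prepend. Next row=LF[5]=1
  step 14: row=1, L[1]='b', prepend. Next row=LF[1]=2
Reversed output: balloonpepper$

Answer: balloonpepper$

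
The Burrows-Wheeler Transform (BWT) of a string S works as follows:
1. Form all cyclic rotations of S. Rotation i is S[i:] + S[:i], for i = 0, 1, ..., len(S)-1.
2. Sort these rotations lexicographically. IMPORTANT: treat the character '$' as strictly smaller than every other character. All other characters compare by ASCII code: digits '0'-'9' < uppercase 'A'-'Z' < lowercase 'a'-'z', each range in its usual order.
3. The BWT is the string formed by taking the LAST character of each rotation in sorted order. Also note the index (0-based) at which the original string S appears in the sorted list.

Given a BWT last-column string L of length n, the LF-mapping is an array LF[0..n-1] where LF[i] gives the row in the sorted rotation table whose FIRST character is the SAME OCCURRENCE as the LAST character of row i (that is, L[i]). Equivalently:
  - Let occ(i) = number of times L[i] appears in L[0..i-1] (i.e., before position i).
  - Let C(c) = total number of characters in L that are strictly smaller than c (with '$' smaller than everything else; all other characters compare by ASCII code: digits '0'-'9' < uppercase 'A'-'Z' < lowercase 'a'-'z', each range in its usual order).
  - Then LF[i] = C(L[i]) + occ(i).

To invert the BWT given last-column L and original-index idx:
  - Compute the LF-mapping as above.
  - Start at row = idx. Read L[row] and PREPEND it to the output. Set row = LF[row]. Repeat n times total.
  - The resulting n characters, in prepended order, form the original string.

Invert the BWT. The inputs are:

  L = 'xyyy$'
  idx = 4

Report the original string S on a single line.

Answer: yyyx$

Derivation:
LF mapping: 1 2 3 4 0
Walk LF starting at row 4, prepending L[row]:
  step 1: row=4, L[4]='$', prepend. Next row=LF[4]=0
  step 2: row=0, L[0]='x', prepend. Next row=LF[0]=1
  step 3: row=1, L[1]='y', prepend. Next row=LF[1]=2
  step 4: row=2, L[2]='y', prepend. Next row=LF[2]=3
  step 5: row=3, L[3]='y', prepend. Next row=LF[3]=4
Reversed output: yyyx$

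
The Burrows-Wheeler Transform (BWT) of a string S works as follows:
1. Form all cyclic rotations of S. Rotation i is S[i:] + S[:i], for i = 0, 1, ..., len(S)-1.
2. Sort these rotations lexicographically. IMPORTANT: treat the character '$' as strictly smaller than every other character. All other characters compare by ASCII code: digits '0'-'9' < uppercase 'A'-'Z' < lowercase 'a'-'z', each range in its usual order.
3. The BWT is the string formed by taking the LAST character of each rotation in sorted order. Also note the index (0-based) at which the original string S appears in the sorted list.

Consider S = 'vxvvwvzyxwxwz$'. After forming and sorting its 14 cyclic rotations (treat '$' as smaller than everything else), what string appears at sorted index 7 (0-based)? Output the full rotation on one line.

Answer: wz$vxvvwvzyxwx

Derivation:
All 14 rotations (rotation i = S[i:]+S[:i]):
  rot[0] = vxvvwvzyxwxwz$
  rot[1] = xvvwvzyxwxwz$v
  rot[2] = vvwvzyxwxwz$vx
  rot[3] = vwvzyxwxwz$vxv
  rot[4] = wvzyxwxwz$vxvv
  rot[5] = vzyxwxwz$vxvvw
  rot[6] = zyxwxwz$vxvvwv
  rot[7] = yxwxwz$vxvvwvz
  rot[8] = xwxwz$vxvvwvzy
  rot[9] = wxwz$vxvvwvzyx
  rot[10] = xwz$vxvvwvzyxw
  rot[11] = wz$vxvvwvzyxwx
  rot[12] = z$vxvvwvzyxwxw
  rot[13] = $vxvvwvzyxwxwz
Sorted (with $ < everything):
  sorted[0] = $vxvvwvzyxwxwz
  sorted[1] = vvwvzyxwxwz$vx
  sorted[2] = vwvzyxwxwz$vxv
  sorted[3] = vxvvwvzyxwxwz$
  sorted[4] = vzyxwxwz$vxvvw
  sorted[5] = wvzyxwxwz$vxvv
  sorted[6] = wxwz$vxvvwvzyx
  sorted[7] = wz$vxvvwvzyxwx
  sorted[8] = xvvwvzyxwxwz$v
  sorted[9] = xwxwz$vxvvwvzy
  sorted[10] = xwz$vxvvwvzyxw
  sorted[11] = yxwxwz$vxvvwvz
  sorted[12] = z$vxvvwvzyxwxw
  sorted[13] = zyxwxwz$vxvvwv
sorted[7] = wz$vxvvwvzyxwx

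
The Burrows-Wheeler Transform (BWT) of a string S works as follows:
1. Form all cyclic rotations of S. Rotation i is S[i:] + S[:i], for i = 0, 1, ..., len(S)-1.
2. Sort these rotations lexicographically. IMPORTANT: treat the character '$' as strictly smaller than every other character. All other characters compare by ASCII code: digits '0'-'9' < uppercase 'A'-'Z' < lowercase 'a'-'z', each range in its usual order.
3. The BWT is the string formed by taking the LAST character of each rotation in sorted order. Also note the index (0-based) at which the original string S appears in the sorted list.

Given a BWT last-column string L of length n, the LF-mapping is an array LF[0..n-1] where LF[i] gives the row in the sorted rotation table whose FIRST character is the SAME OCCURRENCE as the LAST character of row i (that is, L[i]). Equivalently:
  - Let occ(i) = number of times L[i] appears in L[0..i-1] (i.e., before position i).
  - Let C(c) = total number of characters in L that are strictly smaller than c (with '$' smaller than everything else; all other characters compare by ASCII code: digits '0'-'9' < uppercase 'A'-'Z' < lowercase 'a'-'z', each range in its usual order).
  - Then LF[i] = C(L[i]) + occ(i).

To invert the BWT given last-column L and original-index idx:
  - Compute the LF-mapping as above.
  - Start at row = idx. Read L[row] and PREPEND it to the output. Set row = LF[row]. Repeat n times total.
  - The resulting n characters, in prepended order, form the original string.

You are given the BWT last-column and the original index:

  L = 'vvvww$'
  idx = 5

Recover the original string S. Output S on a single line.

LF mapping: 1 2 3 4 5 0
Walk LF starting at row 5, prepending L[row]:
  step 1: row=5, L[5]='$', prepend. Next row=LF[5]=0
  step 2: row=0, L[0]='v', prepend. Next row=LF[0]=1
  step 3: row=1, L[1]='v', prepend. Next row=LF[1]=2
  step 4: row=2, L[2]='v', prepend. Next row=LF[2]=3
  step 5: row=3, L[3]='w', prepend. Next row=LF[3]=4
  step 6: row=4, L[4]='w', prepend. Next row=LF[4]=5
Reversed output: wwvvv$

Answer: wwvvv$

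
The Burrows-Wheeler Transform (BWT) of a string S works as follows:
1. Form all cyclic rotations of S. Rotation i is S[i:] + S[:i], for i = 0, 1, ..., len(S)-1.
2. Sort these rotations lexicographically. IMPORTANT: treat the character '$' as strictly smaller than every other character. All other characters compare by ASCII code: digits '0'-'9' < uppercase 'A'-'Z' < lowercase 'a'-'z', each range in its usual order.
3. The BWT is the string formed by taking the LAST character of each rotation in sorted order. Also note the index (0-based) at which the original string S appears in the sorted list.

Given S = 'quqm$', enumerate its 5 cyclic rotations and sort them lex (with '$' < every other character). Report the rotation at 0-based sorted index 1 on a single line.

Answer: m$quq

Derivation:
All 5 rotations (rotation i = S[i:]+S[:i]):
  rot[0] = quqm$
  rot[1] = uqm$q
  rot[2] = qm$qu
  rot[3] = m$quq
  rot[4] = $quqm
Sorted (with $ < everything):
  sorted[0] = $quqm
  sorted[1] = m$quq
  sorted[2] = qm$qu
  sorted[3] = quqm$
  sorted[4] = uqm$q
sorted[1] = m$quq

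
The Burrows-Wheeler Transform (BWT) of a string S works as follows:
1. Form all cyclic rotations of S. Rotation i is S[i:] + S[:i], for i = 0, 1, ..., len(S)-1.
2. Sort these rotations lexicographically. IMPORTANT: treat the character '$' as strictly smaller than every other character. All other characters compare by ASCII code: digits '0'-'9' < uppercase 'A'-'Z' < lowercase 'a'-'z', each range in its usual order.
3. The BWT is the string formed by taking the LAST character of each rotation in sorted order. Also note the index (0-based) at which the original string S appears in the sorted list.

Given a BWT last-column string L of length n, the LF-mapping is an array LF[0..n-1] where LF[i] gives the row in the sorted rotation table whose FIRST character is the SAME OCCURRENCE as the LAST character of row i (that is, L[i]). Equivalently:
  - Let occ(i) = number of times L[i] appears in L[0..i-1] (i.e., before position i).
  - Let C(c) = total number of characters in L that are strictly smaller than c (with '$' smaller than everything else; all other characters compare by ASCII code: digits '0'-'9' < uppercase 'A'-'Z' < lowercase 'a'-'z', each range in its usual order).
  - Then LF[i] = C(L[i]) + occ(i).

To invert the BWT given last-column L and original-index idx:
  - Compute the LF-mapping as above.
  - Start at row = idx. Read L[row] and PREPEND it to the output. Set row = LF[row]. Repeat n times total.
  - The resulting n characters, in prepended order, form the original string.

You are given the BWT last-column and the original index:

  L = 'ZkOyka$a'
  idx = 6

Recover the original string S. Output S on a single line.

Answer: kayakOZ$

Derivation:
LF mapping: 2 5 1 7 6 3 0 4
Walk LF starting at row 6, prepending L[row]:
  step 1: row=6, L[6]='$', prepend. Next row=LF[6]=0
  step 2: row=0, L[0]='Z', prepend. Next row=LF[0]=2
  step 3: row=2, L[2]='O', prepend. Next row=LF[2]=1
  step 4: row=1, L[1]='k', prepend. Next row=LF[1]=5
  step 5: row=5, L[5]='a', prepend. Next row=LF[5]=3
  step 6: row=3, L[3]='y', prepend. Next row=LF[3]=7
  step 7: row=7, L[7]='a', prepend. Next row=LF[7]=4
  step 8: row=4, L[4]='k', prepend. Next row=LF[4]=6
Reversed output: kayakOZ$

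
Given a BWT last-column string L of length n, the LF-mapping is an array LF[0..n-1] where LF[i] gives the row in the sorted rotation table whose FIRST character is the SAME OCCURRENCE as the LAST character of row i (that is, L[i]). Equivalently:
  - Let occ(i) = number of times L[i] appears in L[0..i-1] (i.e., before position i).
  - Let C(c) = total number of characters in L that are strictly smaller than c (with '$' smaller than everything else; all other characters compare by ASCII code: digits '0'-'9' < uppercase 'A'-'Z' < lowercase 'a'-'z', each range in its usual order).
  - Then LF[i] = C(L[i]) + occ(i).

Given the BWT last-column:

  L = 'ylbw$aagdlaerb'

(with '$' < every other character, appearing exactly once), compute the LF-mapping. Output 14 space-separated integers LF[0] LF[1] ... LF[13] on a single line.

Char counts: '$':1, 'a':3, 'b':2, 'd':1, 'e':1, 'g':1, 'l':2, 'r':1, 'w':1, 'y':1
C (first-col start): C('$')=0, C('a')=1, C('b')=4, C('d')=6, C('e')=7, C('g')=8, C('l')=9, C('r')=11, C('w')=12, C('y')=13
L[0]='y': occ=0, LF[0]=C('y')+0=13+0=13
L[1]='l': occ=0, LF[1]=C('l')+0=9+0=9
L[2]='b': occ=0, LF[2]=C('b')+0=4+0=4
L[3]='w': occ=0, LF[3]=C('w')+0=12+0=12
L[4]='$': occ=0, LF[4]=C('$')+0=0+0=0
L[5]='a': occ=0, LF[5]=C('a')+0=1+0=1
L[6]='a': occ=1, LF[6]=C('a')+1=1+1=2
L[7]='g': occ=0, LF[7]=C('g')+0=8+0=8
L[8]='d': occ=0, LF[8]=C('d')+0=6+0=6
L[9]='l': occ=1, LF[9]=C('l')+1=9+1=10
L[10]='a': occ=2, LF[10]=C('a')+2=1+2=3
L[11]='e': occ=0, LF[11]=C('e')+0=7+0=7
L[12]='r': occ=0, LF[12]=C('r')+0=11+0=11
L[13]='b': occ=1, LF[13]=C('b')+1=4+1=5

Answer: 13 9 4 12 0 1 2 8 6 10 3 7 11 5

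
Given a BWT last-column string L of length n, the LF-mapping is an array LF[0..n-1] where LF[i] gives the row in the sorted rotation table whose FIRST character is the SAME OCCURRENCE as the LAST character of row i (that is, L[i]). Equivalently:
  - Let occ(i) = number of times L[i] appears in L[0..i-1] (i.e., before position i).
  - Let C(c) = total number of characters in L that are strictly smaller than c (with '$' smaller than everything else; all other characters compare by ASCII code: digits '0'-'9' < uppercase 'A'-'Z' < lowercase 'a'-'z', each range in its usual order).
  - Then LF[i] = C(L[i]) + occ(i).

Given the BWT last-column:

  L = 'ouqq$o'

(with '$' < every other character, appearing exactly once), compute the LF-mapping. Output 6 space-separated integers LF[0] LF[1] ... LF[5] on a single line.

Answer: 1 5 3 4 0 2

Derivation:
Char counts: '$':1, 'o':2, 'q':2, 'u':1
C (first-col start): C('$')=0, C('o')=1, C('q')=3, C('u')=5
L[0]='o': occ=0, LF[0]=C('o')+0=1+0=1
L[1]='u': occ=0, LF[1]=C('u')+0=5+0=5
L[2]='q': occ=0, LF[2]=C('q')+0=3+0=3
L[3]='q': occ=1, LF[3]=C('q')+1=3+1=4
L[4]='$': occ=0, LF[4]=C('$')+0=0+0=0
L[5]='o': occ=1, LF[5]=C('o')+1=1+1=2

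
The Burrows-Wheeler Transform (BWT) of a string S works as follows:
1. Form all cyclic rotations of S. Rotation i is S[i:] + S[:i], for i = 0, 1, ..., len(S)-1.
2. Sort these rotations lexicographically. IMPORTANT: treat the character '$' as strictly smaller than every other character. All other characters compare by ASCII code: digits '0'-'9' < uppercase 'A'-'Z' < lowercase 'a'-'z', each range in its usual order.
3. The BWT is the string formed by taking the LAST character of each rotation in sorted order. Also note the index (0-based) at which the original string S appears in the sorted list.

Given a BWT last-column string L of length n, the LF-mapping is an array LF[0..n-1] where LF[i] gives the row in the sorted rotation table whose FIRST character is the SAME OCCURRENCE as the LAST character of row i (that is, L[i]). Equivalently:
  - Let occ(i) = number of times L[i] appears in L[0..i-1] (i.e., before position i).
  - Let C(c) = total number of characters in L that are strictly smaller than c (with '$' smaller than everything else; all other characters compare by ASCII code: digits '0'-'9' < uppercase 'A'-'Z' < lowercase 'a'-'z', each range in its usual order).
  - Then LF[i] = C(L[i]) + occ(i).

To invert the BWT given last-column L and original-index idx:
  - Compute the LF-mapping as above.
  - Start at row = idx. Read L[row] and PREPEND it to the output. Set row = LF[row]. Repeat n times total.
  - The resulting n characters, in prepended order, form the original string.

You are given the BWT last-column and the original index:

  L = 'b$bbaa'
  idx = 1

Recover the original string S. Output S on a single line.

LF mapping: 3 0 4 5 1 2
Walk LF starting at row 1, prepending L[row]:
  step 1: row=1, L[1]='$', prepend. Next row=LF[1]=0
  step 2: row=0, L[0]='b', prepend. Next row=LF[0]=3
  step 3: row=3, L[3]='b', prepend. Next row=LF[3]=5
  step 4: row=5, L[5]='a', prepend. Next row=LF[5]=2
  step 5: row=2, L[2]='b', prepend. Next row=LF[2]=4
  step 6: row=4, L[4]='a', prepend. Next row=LF[4]=1
Reversed output: ababb$

Answer: ababb$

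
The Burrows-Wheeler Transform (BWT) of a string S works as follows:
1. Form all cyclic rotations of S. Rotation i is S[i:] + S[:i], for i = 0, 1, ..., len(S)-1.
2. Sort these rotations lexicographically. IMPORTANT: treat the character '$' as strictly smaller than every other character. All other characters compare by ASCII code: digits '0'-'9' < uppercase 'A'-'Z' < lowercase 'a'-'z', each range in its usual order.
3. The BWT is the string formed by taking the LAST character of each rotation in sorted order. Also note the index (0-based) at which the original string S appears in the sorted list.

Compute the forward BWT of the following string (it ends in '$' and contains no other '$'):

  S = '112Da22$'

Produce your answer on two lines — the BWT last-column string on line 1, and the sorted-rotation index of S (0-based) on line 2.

Answer: 2$12a12D
1

Derivation:
All 8 rotations (rotation i = S[i:]+S[:i]):
  rot[0] = 112Da22$
  rot[1] = 12Da22$1
  rot[2] = 2Da22$11
  rot[3] = Da22$112
  rot[4] = a22$112D
  rot[5] = 22$112Da
  rot[6] = 2$112Da2
  rot[7] = $112Da22
Sorted (with $ < everything):
  sorted[0] = $112Da22  (last char: '2')
  sorted[1] = 112Da22$  (last char: '$')
  sorted[2] = 12Da22$1  (last char: '1')
  sorted[3] = 2$112Da2  (last char: '2')
  sorted[4] = 22$112Da  (last char: 'a')
  sorted[5] = 2Da22$11  (last char: '1')
  sorted[6] = Da22$112  (last char: '2')
  sorted[7] = a22$112D  (last char: 'D')
Last column: 2$12a12D
Original string S is at sorted index 1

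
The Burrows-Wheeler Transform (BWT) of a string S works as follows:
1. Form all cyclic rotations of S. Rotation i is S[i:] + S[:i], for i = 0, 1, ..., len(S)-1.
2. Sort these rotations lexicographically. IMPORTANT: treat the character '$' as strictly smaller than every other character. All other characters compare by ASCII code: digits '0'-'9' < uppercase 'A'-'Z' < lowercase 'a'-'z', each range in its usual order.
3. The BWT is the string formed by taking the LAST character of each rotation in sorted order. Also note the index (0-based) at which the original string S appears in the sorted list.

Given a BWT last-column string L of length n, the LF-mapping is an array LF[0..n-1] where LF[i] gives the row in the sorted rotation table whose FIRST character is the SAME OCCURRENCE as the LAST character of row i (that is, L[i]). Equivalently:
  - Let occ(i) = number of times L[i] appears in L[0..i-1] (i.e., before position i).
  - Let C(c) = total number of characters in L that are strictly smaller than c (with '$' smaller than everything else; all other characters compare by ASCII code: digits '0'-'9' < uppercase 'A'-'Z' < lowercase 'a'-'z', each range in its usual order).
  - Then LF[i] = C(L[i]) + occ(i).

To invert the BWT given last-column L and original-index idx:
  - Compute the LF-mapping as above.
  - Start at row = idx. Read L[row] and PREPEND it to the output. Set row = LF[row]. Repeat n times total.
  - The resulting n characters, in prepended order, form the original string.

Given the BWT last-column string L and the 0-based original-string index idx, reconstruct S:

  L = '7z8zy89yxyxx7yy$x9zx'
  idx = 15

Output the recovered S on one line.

LF mapping: 1 17 3 18 12 4 5 13 7 14 8 9 2 15 16 0 10 6 19 11
Walk LF starting at row 15, prepending L[row]:
  step 1: row=15, L[15]='$', prepend. Next row=LF[15]=0
  step 2: row=0, L[0]='7', prepend. Next row=LF[0]=1
  step 3: row=1, L[1]='z', prepend. Next row=LF[1]=17
  step 4: row=17, L[17]='9', prepend. Next row=LF[17]=6
  step 5: row=6, L[6]='9', prepend. Next row=LF[6]=5
  step 6: row=5, L[5]='8', prepend. Next row=LF[5]=4
  step 7: row=4, L[4]='y', prepend. Next row=LF[4]=12
  step 8: row=12, L[12]='7', prepend. Next row=LF[12]=2
  step 9: row=2, L[2]='8', prepend. Next row=LF[2]=3
  step 10: row=3, L[3]='z', prepend. Next row=LF[3]=18
  step 11: row=18, L[18]='z', prepend. Next row=LF[18]=19
  step 12: row=19, L[19]='x', prepend. Next row=LF[19]=11
  step 13: row=11, L[11]='x', prepend. Next row=LF[11]=9
  step 14: row=9, L[9]='y', prepend. Next row=LF[9]=14
  step 15: row=14, L[14]='y', prepend. Next row=LF[14]=16
  step 16: row=16, L[16]='x', prepend. Next row=LF[16]=10
  step 17: row=10, L[10]='x', prepend. Next row=LF[10]=8
  step 18: row=8, L[8]='x', prepend. Next row=LF[8]=7
  step 19: row=7, L[7]='y', prepend. Next row=LF[7]=13
  step 20: row=13, L[13]='y', prepend. Next row=LF[13]=15
Reversed output: yyxxxyyxxzz87y899z7$

Answer: yyxxxyyxxzz87y899z7$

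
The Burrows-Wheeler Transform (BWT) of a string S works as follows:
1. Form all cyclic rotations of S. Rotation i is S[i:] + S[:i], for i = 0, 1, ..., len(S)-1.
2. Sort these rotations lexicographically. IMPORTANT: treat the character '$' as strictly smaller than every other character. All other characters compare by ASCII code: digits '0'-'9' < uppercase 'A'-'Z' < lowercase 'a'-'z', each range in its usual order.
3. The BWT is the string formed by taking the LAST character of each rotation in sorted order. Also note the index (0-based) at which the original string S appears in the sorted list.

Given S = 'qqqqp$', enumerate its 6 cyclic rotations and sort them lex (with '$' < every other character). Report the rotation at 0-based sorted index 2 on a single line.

All 6 rotations (rotation i = S[i:]+S[:i]):
  rot[0] = qqqqp$
  rot[1] = qqqp$q
  rot[2] = qqp$qq
  rot[3] = qp$qqq
  rot[4] = p$qqqq
  rot[5] = $qqqqp
Sorted (with $ < everything):
  sorted[0] = $qqqqp
  sorted[1] = p$qqqq
  sorted[2] = qp$qqq
  sorted[3] = qqp$qq
  sorted[4] = qqqp$q
  sorted[5] = qqqqp$
sorted[2] = qp$qqq

Answer: qp$qqq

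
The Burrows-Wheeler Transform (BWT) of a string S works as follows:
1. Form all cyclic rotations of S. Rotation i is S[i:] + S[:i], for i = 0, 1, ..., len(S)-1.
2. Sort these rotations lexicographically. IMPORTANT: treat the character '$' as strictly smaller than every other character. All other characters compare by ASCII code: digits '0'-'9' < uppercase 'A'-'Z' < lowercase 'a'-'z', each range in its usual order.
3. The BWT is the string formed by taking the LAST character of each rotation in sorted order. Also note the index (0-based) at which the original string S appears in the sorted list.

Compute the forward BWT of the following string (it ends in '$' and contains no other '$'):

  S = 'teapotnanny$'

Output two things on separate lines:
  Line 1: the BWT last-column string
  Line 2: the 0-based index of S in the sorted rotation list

All 12 rotations (rotation i = S[i:]+S[:i]):
  rot[0] = teapotnanny$
  rot[1] = eapotnanny$t
  rot[2] = apotnanny$te
  rot[3] = potnanny$tea
  rot[4] = otnanny$teap
  rot[5] = tnanny$teapo
  rot[6] = nanny$teapot
  rot[7] = anny$teapotn
  rot[8] = nny$teapotna
  rot[9] = ny$teapotnan
  rot[10] = y$teapotnann
  rot[11] = $teapotnanny
Sorted (with $ < everything):
  sorted[0] = $teapotnanny  (last char: 'y')
  sorted[1] = anny$teapotn  (last char: 'n')
  sorted[2] = apotnanny$te  (last char: 'e')
  sorted[3] = eapotnanny$t  (last char: 't')
  sorted[4] = nanny$teapot  (last char: 't')
  sorted[5] = nny$teapotna  (last char: 'a')
  sorted[6] = ny$teapotnan  (last char: 'n')
  sorted[7] = otnanny$teap  (last char: 'p')
  sorted[8] = potnanny$tea  (last char: 'a')
  sorted[9] = teapotnanny$  (last char: '$')
  sorted[10] = tnanny$teapo  (last char: 'o')
  sorted[11] = y$teapotnann  (last char: 'n')
Last column: ynettanpa$on
Original string S is at sorted index 9

Answer: ynettanpa$on
9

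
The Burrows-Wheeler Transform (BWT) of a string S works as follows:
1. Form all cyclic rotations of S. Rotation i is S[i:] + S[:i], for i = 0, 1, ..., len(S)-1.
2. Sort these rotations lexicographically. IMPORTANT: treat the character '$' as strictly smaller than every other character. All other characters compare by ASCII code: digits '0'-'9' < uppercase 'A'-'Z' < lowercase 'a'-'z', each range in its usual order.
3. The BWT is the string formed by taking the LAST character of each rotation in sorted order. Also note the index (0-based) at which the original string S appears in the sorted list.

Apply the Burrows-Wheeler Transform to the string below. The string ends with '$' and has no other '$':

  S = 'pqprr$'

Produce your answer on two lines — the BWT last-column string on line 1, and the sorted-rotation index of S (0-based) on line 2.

Answer: r$qprp
1

Derivation:
All 6 rotations (rotation i = S[i:]+S[:i]):
  rot[0] = pqprr$
  rot[1] = qprr$p
  rot[2] = prr$pq
  rot[3] = rr$pqp
  rot[4] = r$pqpr
  rot[5] = $pqprr
Sorted (with $ < everything):
  sorted[0] = $pqprr  (last char: 'r')
  sorted[1] = pqprr$  (last char: '$')
  sorted[2] = prr$pq  (last char: 'q')
  sorted[3] = qprr$p  (last char: 'p')
  sorted[4] = r$pqpr  (last char: 'r')
  sorted[5] = rr$pqp  (last char: 'p')
Last column: r$qprp
Original string S is at sorted index 1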